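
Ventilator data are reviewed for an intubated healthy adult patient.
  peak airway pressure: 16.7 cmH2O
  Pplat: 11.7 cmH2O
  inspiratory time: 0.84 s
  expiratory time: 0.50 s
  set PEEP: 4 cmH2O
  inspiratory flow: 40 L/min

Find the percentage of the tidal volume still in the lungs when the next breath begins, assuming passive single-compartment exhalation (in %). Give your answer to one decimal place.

Flow: 40 L/min ÷ 60 = 0.6667 L/s.
Vt = flow × Ti = 0.6667 L/s × 0.84 s × 1000 mL/L = 560.03 mL.
R = (PIP − Pplat)/V̇ = (16.7 − 11.7) / 0.6667 = 5.0/0.6667 = 7.5 cmH2O·s/L.
C = Vt/(Pplat − PEEP) = 560.03 / (11.7 − 4) = 560.03/7.7 = 72.731 mL/cmH2O.
τ = R × C = 7.5 × 0.07273 L/cmH2O = 0.5455 s.
Fraction remaining at end-expiration = e^(−Te/τ) = e^(−0.50/0.5455) = 0.3999 → 39.99%.

40.0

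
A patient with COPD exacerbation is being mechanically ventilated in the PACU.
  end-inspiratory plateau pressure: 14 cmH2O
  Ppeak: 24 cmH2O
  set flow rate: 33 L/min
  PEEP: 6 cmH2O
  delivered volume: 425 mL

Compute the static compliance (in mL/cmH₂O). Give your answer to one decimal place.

53.1

Cstat = Vt / (Pplat − PEEP) = 425 / (14 − 6) = 425 / 8.0 = 53.125 mL/cmH2O.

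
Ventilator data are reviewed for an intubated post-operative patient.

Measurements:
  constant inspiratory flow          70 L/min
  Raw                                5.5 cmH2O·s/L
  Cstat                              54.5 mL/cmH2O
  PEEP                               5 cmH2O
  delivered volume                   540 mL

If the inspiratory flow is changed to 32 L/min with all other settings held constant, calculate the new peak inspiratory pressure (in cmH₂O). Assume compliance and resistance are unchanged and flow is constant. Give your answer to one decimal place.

17.8

Flow: 70 L/min ÷ 60 = 1.1667 L/s.
New flow: 32 L/min ÷ 60 = 0.5333 L/s.
PIP = Vt/C + R·V̇ + PEEP (constant-flow equation of motion).
Only the resistive term changes: ΔPIP = R × ΔV̇ = 5.5 × (0.5333 − 1.1667) = 5.5 × -0.6334 = -3.484 cmH2O.
Original PIP = 540/54.5 + 5.5×1.1667 + 5 = 21.325 cmH2O; new PIP = 21.325 + (-3.484) = 17.841 cmH2O.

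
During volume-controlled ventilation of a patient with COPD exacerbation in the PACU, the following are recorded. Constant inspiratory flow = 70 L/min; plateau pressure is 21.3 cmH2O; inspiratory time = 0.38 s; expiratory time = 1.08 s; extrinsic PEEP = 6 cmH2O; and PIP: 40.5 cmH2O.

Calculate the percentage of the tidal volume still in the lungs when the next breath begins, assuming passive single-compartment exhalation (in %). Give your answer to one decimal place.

Flow: 70 L/min ÷ 60 = 1.1667 L/s.
Vt = flow × Ti = 1.1667 L/s × 0.38 s × 1000 mL/L = 443.35 mL.
R = (PIP − Pplat)/V̇ = (40.5 − 21.3) / 1.1667 = 19.2/1.1667 = 16.457 cmH2O·s/L.
C = Vt/(Pplat − PEEP) = 443.35 / (21.3 − 6) = 443.35/15.3 = 28.977 mL/cmH2O.
τ = R × C = 16.457 × 0.02898 L/cmH2O = 0.4769 s.
Fraction remaining at end-expiration = e^(−Te/τ) = e^(−1.08/0.4769) = 0.1039 → 10.39%.

10.4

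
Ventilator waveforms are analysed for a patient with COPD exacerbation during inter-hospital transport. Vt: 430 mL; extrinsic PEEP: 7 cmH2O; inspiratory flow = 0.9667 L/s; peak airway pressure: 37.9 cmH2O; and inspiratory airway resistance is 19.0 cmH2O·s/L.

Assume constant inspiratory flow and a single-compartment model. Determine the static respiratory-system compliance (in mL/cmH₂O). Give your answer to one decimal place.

34.3

Equation of motion (constant flow): PIP = Vt/C + R·V̇ + PEEP.
Vt/C = PIP − R·V̇ − PEEP = 37.9 − 19.0×0.9667 − 7 = 37.9 − 18.367 − 7 = 12.533 cmH2O.
C = Vt / 12.533 = 430 / 12.533 = 34.309 mL/cmH2O.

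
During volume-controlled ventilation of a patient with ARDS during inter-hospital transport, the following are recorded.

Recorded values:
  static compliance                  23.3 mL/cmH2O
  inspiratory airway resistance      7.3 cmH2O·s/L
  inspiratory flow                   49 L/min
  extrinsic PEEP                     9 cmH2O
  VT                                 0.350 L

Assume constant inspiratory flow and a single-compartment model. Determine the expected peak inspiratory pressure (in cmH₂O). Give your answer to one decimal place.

Flow: 49 L/min ÷ 60 = 0.8167 L/s.
Equation of motion (constant flow): PIP = Vt/C + R·V̇ + PEEP.
PIP = 350/23.3 + 7.3×0.8167 + 9 = 15.021 + 5.962 + 9 = 29.983 cmH2O.

30.0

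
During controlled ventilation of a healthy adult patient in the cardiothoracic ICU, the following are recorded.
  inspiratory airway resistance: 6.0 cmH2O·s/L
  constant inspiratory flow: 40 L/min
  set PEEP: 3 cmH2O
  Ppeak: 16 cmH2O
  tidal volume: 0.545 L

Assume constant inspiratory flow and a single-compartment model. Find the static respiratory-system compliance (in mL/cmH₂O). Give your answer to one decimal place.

Flow: 40 L/min ÷ 60 = 0.6667 L/s.
Equation of motion (constant flow): PIP = Vt/C + R·V̇ + PEEP.
Vt/C = PIP − R·V̇ − PEEP = 16 − 6.0×0.6667 − 3 = 16 − 4.0 − 3 = 9.0 cmH2O.
C = Vt / 9.0 = 545 / 9.0 = 60.556 mL/cmH2O.

60.6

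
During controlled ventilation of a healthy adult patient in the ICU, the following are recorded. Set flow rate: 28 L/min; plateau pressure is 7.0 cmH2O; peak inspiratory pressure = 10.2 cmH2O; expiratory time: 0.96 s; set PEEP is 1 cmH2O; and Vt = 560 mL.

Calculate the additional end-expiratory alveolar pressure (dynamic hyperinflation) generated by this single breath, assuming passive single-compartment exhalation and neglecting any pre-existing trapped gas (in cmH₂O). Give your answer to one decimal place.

Flow: 28 L/min ÷ 60 = 0.4667 L/s.
R = (PIP − Pplat)/V̇ = (10.2 − 7.0) / 0.4667 = 3.2/0.4667 = 6.857 cmH2O·s/L.
C = Vt/(Pplat − PEEP) = 560.0 / (7.0 − 1) = 560.0/6.0 = 93.333 mL/cmH2O.
τ = R × C = 6.857 × 0.09333 L/cmH2O = 0.64 s.
Fraction remaining = e^(−Te/τ) = e^(−0.96/0.64) = 0.2231; trapped volume = 560.0 × 0.2231 = 124.94 mL.
Additional alveolar pressure from trapping ≈ V_trapped / C = 124.94 / 93.333 = 1.339 cmH2O.

1.3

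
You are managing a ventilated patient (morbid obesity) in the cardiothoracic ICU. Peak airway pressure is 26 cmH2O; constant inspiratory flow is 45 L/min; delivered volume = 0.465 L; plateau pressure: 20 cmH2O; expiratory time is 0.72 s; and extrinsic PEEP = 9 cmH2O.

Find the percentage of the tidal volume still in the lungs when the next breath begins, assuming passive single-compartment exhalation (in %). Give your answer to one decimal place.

11.9

Flow: 45 L/min ÷ 60 = 0.75 L/s.
R = (PIP − Pplat)/V̇ = (26 − 20) / 0.75 = 6.0/0.75 = 8.0 cmH2O·s/L.
C = Vt/(Pplat − PEEP) = 465.0 / (20 − 9) = 465.0/11.0 = 42.273 mL/cmH2O.
τ = R × C = 8.0 × 0.04227 L/cmH2O = 0.3382 s.
Fraction remaining at end-expiration = e^(−Te/τ) = e^(−0.72/0.3382) = 0.119 → 11.9%.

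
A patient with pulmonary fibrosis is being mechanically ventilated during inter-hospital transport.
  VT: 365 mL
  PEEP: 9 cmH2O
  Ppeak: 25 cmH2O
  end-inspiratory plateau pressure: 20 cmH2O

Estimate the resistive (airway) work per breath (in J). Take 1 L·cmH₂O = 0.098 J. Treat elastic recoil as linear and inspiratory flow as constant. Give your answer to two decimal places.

With constant inspiratory flow the resistive pressure is constant at PIP − Pplat = 25 − 20 = 5.0 cmH2O, so resistive work = 5.0 × 0.365 = 1.825 L·cmH2O.
× 0.098 J/(L·cmH2O) → 0.1789 J.

0.18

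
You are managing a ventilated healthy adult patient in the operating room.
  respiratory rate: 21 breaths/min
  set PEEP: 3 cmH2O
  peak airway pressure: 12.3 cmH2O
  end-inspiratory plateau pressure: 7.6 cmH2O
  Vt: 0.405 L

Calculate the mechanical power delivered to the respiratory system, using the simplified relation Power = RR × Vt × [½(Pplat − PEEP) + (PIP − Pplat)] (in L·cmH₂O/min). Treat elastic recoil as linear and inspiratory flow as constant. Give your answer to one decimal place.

Per-breath work = Vt × [½(Pplat−PEEP) + (PIP−Pplat)] = 0.405 × [0.5×4.6 + 4.7] = 0.405 × 7.0 = 2.835 L·cmH2O.
Power = 21 × 2.835 = 59.535 L·cmH2O/min.

59.5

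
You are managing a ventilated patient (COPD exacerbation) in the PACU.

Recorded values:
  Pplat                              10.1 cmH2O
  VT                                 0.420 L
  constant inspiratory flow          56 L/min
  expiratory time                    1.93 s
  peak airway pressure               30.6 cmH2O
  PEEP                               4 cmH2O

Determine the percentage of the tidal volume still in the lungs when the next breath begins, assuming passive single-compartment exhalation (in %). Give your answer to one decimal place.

27.9

Flow: 56 L/min ÷ 60 = 0.9333 L/s.
R = (PIP − Pplat)/V̇ = (30.6 − 10.1) / 0.9333 = 20.5/0.9333 = 21.965 cmH2O·s/L.
C = Vt/(Pplat − PEEP) = 420.0 / (10.1 − 4) = 420.0/6.1 = 68.852 mL/cmH2O.
τ = R × C = 21.965 × 0.06885 L/cmH2O = 1.512 s.
Fraction remaining at end-expiration = e^(−Te/τ) = e^(−1.93/1.512) = 0.279 → 27.9%.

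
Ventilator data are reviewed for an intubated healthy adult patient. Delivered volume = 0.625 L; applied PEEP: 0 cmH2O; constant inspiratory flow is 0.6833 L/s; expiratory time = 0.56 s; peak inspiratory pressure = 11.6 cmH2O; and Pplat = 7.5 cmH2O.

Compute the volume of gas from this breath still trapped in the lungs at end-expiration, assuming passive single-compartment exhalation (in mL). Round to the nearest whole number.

204

R = (PIP − Pplat)/V̇ = (11.6 − 7.5) / 0.6833 = 4.1/0.6833 = 6.0 cmH2O·s/L.
C = Vt/(Pplat − PEEP) = 625.0 / (7.5 − 0) = 625.0/7.5 = 83.333 mL/cmH2O.
τ = R × C = 6.0 × 0.08333 L/cmH2O = 0.5 s.
Fraction remaining = e^(−Te/τ) = e^(−0.56/0.5) = 0.3263.
Trapped volume = 625.0 × 0.3263 = 203.94 mL.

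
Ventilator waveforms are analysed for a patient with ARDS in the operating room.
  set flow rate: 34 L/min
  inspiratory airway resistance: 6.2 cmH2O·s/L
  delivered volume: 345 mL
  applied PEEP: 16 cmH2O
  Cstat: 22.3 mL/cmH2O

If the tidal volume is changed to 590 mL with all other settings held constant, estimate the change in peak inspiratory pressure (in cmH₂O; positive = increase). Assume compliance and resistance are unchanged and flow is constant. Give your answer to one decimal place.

11.0

PIP = Vt/C + R·V̇ + PEEP (constant-flow equation of motion).
Only the elastic term changes: ΔPIP = ΔVt / C = (590 − 345) / 22.3 = 10.987 cmH2O.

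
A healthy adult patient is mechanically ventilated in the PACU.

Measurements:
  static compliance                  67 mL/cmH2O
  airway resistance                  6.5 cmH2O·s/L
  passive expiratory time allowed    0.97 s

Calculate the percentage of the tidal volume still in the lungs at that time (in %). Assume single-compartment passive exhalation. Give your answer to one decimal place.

10.8

τ = R × C = 6.5 × 67 mL/cmH2O = 6.5 × 0.067 L/cmH2O = 0.4355 s.
Passive exhalation: V(t)/V₀ = e^(−t/τ) = e^(−0.97/0.4355) = 0.1078.
Fraction remaining = 0.1078 → 10.78%.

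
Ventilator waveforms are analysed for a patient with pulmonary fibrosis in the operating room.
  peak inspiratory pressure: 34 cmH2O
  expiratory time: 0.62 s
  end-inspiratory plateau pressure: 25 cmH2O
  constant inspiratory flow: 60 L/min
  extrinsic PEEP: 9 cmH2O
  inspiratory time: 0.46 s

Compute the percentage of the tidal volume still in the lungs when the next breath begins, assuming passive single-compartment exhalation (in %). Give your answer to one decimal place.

9.1

Flow: 60 L/min ÷ 60 = 1 L/s.
Vt = flow × Ti = 1 L/s × 0.46 s × 1000 mL/L = 460.0 mL.
R = (PIP − Pplat)/V̇ = (34 − 25) / 1 = 9.0/1 = 9.0 cmH2O·s/L.
C = Vt/(Pplat − PEEP) = 460.0 / (25 − 9) = 460.0/16.0 = 28.75 mL/cmH2O.
τ = R × C = 9.0 × 0.02875 L/cmH2O = 0.2588 s.
Fraction remaining at end-expiration = e^(−Te/τ) = e^(−0.62/0.2588) = 0.09111 → 9.111%.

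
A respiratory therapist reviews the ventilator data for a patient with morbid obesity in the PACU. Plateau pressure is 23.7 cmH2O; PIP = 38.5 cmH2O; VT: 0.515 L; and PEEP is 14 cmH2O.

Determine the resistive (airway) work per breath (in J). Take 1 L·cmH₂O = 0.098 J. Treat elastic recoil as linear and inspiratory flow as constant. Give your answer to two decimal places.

0.75

With constant inspiratory flow the resistive pressure is constant at PIP − Pplat = 38.5 − 23.7 = 14.8 cmH2O, so resistive work = 14.8 × 0.515 = 7.622 L·cmH2O.
× 0.098 J/(L·cmH2O) → 0.747 J.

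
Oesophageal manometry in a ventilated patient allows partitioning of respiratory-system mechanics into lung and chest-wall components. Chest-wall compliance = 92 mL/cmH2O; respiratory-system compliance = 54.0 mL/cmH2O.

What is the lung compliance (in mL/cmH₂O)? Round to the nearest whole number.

131

1/CL = 1/Crs − 1/Ccw.
1/CL = 1/54.0 − 1/92 = 0.007649.
CL = 130.74 mL/cmH2O.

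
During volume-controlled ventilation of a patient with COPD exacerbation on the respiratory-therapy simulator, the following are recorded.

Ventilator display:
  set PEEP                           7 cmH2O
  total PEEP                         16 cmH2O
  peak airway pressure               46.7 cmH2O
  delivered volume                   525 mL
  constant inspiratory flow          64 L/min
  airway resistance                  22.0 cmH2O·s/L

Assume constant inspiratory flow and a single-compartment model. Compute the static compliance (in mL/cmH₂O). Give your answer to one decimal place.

72.6

Flow: 64 L/min ÷ 60 = 1.0667 L/s.
Total PEEP = 16 cmH2O (set 7 + intrinsic 9); this is the baseline alveolar pressure.
Equation of motion (constant flow): PIP = Vt/C + R·V̇ + PEEP.
Vt/C = PIP − R·V̇ − PEEP = 46.7 − 22.0×1.0667 − 16 = 46.7 − 23.467 − 16 = 7.233 cmH2O.
C = Vt / 7.233 = 525 / 7.233 = 72.584 mL/cmH2O.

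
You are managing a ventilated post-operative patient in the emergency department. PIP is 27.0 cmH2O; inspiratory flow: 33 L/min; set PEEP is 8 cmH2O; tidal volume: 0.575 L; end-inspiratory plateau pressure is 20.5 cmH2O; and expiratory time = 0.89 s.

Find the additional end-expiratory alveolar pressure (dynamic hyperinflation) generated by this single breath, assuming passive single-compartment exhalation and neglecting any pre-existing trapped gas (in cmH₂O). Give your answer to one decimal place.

2.4

Flow: 33 L/min ÷ 60 = 0.55 L/s.
R = (PIP − Pplat)/V̇ = (27.0 − 20.5) / 0.55 = 6.5/0.55 = 11.818 cmH2O·s/L.
C = Vt/(Pplat − PEEP) = 575.0 / (20.5 − 8) = 575.0/12.5 = 46.0 mL/cmH2O.
τ = R × C = 11.818 × 0.046 L/cmH2O = 0.5436 s.
Fraction remaining = e^(−Te/τ) = e^(−0.89/0.5436) = 0.1945; trapped volume = 575.0 × 0.1945 = 111.84 mL.
Additional alveolar pressure from trapping ≈ V_trapped / C = 111.84 / 46.0 = 2.431 cmH2O.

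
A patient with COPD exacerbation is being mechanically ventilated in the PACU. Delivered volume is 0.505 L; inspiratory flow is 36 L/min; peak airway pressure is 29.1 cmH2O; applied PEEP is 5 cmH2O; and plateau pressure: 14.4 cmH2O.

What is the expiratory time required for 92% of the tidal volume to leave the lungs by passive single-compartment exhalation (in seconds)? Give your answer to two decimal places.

Flow: 36 L/min ÷ 60 = 0.6 L/s.
R = (PIP − Pplat)/V̇ = (29.1 − 14.4) / 0.6 = 14.7/0.6 = 24.5 cmH2O·s/L.
C = Vt/(Pplat − PEEP) = 505.0 / (14.4 − 5) = 505.0/9.4 = 53.723 mL/cmH2O.
τ = R × C = 24.5 × 0.05372 L/cmH2O = 1.316 s.
t = −τ·ln(1 − 0.92) = −1.316·ln(0.08) = 3.324 s.

3.32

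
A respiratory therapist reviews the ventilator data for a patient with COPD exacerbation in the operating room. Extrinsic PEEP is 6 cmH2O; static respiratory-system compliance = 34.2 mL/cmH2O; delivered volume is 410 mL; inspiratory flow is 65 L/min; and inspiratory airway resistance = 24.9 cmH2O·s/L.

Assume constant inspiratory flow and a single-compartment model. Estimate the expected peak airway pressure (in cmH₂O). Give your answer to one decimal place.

45.0

Flow: 65 L/min ÷ 60 = 1.0833 L/s.
Equation of motion (constant flow): PIP = Vt/C + R·V̇ + PEEP.
PIP = 410/34.2 + 24.9×1.0833 + 6 = 11.988 + 26.974 + 6 = 44.962 cmH2O.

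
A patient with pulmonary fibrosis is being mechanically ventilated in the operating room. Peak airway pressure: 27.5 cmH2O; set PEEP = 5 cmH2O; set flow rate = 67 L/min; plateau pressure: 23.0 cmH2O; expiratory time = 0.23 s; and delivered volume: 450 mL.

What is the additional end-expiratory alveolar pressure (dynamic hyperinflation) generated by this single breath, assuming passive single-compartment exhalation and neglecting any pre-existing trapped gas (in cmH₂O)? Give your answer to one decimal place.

1.8

Flow: 67 L/min ÷ 60 = 1.1167 L/s.
R = (PIP − Pplat)/V̇ = (27.5 − 23.0) / 1.1167 = 4.5/1.1167 = 4.03 cmH2O·s/L.
C = Vt/(Pplat − PEEP) = 450.0 / (23.0 − 5) = 450.0/18.0 = 25.0 mL/cmH2O.
τ = R × C = 4.03 × 0.025 L/cmH2O = 0.1008 s.
Fraction remaining = e^(−Te/τ) = e^(−0.23/0.1008) = 0.1021; trapped volume = 450.0 × 0.1021 = 45.945 mL.
Additional alveolar pressure from trapping ≈ V_trapped / C = 45.945 / 25.0 = 1.838 cmH2O.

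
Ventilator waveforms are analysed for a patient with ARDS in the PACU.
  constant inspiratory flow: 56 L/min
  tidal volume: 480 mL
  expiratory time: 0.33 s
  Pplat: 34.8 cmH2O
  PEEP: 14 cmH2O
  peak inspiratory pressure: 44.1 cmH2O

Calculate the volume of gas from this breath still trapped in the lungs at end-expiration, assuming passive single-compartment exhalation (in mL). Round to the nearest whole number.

114

Flow: 56 L/min ÷ 60 = 0.9333 L/s.
R = (PIP − Pplat)/V̇ = (44.1 − 34.8) / 0.9333 = 9.3/0.9333 = 9.965 cmH2O·s/L.
C = Vt/(Pplat − PEEP) = 480.0 / (34.8 − 14) = 480.0/20.8 = 23.077 mL/cmH2O.
τ = R × C = 9.965 × 0.02308 L/cmH2O = 0.23 s.
Fraction remaining = e^(−Te/τ) = e^(−0.33/0.23) = 0.2382.
Trapped volume = 480.0 × 0.2382 = 114.34 mL.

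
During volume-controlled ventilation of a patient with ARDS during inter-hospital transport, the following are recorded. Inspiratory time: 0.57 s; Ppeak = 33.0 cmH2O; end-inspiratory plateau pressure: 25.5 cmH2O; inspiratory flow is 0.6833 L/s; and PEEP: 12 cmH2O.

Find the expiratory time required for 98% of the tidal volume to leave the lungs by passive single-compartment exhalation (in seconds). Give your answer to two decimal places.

1.24

Vt = flow × Ti = 0.6833 L/s × 0.57 s × 1000 mL/L = 389.48 mL.
R = (PIP − Pplat)/V̇ = (33.0 − 25.5) / 0.6833 = 7.5/0.6833 = 10.976 cmH2O·s/L.
C = Vt/(Pplat − PEEP) = 389.48 / (25.5 − 12) = 389.48/13.5 = 28.85 mL/cmH2O.
τ = R × C = 10.976 × 0.02885 L/cmH2O = 0.3167 s.
t = −τ·ln(1 − 0.98) = −0.3167·ln(0.02) = 1.239 s.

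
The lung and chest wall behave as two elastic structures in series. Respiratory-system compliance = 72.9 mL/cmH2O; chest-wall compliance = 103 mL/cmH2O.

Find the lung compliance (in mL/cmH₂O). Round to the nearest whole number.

249

1/CL = 1/Crs − 1/Ccw.
1/CL = 1/72.9 − 1/103 = 0.004009.
CL = 249.44 mL/cmH2O.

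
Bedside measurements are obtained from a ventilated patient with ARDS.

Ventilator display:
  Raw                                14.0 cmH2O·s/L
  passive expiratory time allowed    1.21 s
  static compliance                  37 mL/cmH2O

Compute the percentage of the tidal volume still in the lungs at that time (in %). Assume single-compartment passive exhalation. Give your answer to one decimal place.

9.7

τ = R × C = 14.0 × 37 mL/cmH2O = 14.0 × 0.037 L/cmH2O = 0.518 s.
Passive exhalation: V(t)/V₀ = e^(−t/τ) = e^(−1.21/0.518) = 0.09672.
Fraction remaining = 0.09672 → 9.672%.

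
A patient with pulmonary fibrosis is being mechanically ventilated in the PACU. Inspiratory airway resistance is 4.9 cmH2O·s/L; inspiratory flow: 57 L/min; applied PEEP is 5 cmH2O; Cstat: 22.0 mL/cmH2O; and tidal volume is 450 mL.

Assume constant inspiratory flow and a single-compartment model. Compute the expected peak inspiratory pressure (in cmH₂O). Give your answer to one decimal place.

Flow: 57 L/min ÷ 60 = 0.95 L/s.
Equation of motion (constant flow): PIP = Vt/C + R·V̇ + PEEP.
PIP = 450/22.0 + 4.9×0.95 + 5 = 20.455 + 4.655 + 5 = 30.11 cmH2O.

30.1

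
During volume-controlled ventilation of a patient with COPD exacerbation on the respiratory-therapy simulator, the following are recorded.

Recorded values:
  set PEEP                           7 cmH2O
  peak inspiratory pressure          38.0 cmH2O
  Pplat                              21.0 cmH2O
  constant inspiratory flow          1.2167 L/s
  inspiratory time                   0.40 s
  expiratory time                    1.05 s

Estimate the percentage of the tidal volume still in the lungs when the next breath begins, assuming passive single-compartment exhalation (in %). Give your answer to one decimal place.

Vt = flow × Ti = 1.2167 L/s × 0.40 s × 1000 mL/L = 486.68 mL.
R = (PIP − Pplat)/V̇ = (38.0 − 21.0) / 1.2167 = 17.0/1.2167 = 13.972 cmH2O·s/L.
C = Vt/(Pplat − PEEP) = 486.68 / (21.0 − 7) = 486.68/14.0 = 34.763 mL/cmH2O.
τ = R × C = 13.972 × 0.03476 L/cmH2O = 0.4857 s.
Fraction remaining at end-expiration = e^(−Te/τ) = e^(−1.05/0.4857) = 0.1151 → 11.51%.

11.5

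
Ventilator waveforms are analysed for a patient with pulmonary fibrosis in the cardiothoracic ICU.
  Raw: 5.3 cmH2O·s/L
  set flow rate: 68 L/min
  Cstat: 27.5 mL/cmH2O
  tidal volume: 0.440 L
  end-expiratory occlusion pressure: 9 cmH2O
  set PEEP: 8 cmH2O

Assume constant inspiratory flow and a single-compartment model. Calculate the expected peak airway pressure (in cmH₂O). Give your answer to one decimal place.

31.0

Flow: 68 L/min ÷ 60 = 1.1333 L/s.
Total PEEP = 9 cmH2O (set 8 + intrinsic 1); this is the baseline alveolar pressure.
Equation of motion (constant flow): PIP = Vt/C + R·V̇ + PEEP.
PIP = 440/27.5 + 5.3×1.1333 + 9 = 16.0 + 6.006 + 9 = 31.006 cmH2O.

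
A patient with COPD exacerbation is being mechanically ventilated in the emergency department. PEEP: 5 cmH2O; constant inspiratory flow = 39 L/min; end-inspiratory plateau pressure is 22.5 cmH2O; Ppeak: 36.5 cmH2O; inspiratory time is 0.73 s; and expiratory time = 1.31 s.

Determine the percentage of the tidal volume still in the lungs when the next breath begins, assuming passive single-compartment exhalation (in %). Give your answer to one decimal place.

10.6

Flow: 39 L/min ÷ 60 = 0.65 L/s.
Vt = flow × Ti = 0.65 L/s × 0.73 s × 1000 mL/L = 474.5 mL.
R = (PIP − Pplat)/V̇ = (36.5 − 22.5) / 0.65 = 14.0/0.65 = 21.538 cmH2O·s/L.
C = Vt/(Pplat − PEEP) = 474.5 / (22.5 − 5) = 474.5/17.5 = 27.114 mL/cmH2O.
τ = R × C = 21.538 × 0.02711 L/cmH2O = 0.5839 s.
Fraction remaining at end-expiration = e^(−Te/τ) = e^(−1.31/0.5839) = 0.1061 → 10.61%.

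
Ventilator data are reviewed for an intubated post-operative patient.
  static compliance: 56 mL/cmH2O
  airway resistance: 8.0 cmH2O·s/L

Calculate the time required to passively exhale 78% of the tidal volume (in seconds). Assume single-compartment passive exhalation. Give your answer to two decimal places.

τ = R × C = 8.0 × 56 mL/cmH2O = 8.0 × 0.056 L/cmH2O = 0.448 s.
Exhaled fraction f = 1 − e^(−t/τ) → t = −τ·ln(1 − f) = −0.448·ln(0.22) = 0.6783 s.

0.68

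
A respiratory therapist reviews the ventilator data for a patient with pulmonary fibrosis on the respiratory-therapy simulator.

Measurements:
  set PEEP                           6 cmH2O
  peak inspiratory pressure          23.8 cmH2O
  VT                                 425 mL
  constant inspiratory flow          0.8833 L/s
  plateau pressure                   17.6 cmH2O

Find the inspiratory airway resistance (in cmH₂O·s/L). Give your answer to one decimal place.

Raw = (PIP − Pplat) / flow = (23.8 − 17.6) / 0.8833 = 6.2 / 0.8833 = 7.019 cmH2O·s/L.

7.0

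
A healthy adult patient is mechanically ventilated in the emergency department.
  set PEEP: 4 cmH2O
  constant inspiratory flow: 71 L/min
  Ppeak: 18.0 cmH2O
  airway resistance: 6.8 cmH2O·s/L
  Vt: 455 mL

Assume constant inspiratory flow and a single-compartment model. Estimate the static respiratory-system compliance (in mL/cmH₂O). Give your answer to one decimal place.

Flow: 71 L/min ÷ 60 = 1.1833 L/s.
Equation of motion (constant flow): PIP = Vt/C + R·V̇ + PEEP.
Vt/C = PIP − R·V̇ − PEEP = 18.0 − 6.8×1.1833 − 4 = 18.0 − 8.046 − 4 = 5.954 cmH2O.
C = Vt / 5.954 = 455 / 5.954 = 76.419 mL/cmH2O.

76.4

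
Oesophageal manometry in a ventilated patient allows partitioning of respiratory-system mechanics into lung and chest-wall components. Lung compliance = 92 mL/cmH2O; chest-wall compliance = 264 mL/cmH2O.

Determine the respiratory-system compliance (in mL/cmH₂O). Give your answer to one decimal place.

68.2

Lung and chest wall are elastances in series: 1/Crs = 1/CL + 1/Ccw.
1/Crs = 1/92 + 1/264 = 0.01466.
Crs = 68.213 mL/cmH2O.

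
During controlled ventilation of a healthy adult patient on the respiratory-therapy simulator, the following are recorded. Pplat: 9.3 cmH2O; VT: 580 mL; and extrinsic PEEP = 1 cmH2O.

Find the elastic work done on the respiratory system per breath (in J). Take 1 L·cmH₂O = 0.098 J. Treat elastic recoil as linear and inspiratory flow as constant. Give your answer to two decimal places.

Elastic work ≈ ½ × (Pplat − PEEP) × Vt = 0.5 × (9.3 − 1) × 0.580 L = 0.5 × 8.3 × 0.580 = 2.407 L·cmH2O.
× 0.098 J/(L·cmH2O) → 0.2359 J.

0.24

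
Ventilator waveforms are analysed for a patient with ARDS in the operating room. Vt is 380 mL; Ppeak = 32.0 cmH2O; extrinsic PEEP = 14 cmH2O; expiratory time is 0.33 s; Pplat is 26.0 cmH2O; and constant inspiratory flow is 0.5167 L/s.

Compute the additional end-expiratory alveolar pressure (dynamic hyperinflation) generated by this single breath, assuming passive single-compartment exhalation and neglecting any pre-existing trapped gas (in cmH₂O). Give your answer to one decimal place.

4.9

R = (PIP − Pplat)/V̇ = (32.0 − 26.0) / 0.5167 = 6.0/0.5167 = 11.612 cmH2O·s/L.
C = Vt/(Pplat − PEEP) = 380.0 / (26.0 − 14) = 380.0/12.0 = 31.667 mL/cmH2O.
τ = R × C = 11.612 × 0.03167 L/cmH2O = 0.3678 s.
Fraction remaining = e^(−Te/τ) = e^(−0.33/0.3678) = 0.4077; trapped volume = 380.0 × 0.4077 = 154.93 mL.
Additional alveolar pressure from trapping ≈ V_trapped / C = 154.93 / 31.667 = 4.892 cmH2O.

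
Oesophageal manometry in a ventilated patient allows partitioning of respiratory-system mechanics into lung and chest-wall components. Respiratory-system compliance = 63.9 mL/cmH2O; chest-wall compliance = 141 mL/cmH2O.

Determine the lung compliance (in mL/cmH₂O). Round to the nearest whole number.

117

1/CL = 1/Crs − 1/Ccw.
1/CL = 1/63.9 − 1/141 = 0.008557.
CL = 116.86 mL/cmH2O.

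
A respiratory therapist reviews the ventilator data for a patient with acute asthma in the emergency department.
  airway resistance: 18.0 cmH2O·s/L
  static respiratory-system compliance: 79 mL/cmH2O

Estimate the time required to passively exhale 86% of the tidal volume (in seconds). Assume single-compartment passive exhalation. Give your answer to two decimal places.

2.80

τ = R × C = 18.0 × 79 mL/cmH2O = 18.0 × 0.079 L/cmH2O = 1.422 s.
Exhaled fraction f = 1 − e^(−t/τ) → t = −τ·ln(1 − f) = −1.422·ln(0.14) = 2.796 s.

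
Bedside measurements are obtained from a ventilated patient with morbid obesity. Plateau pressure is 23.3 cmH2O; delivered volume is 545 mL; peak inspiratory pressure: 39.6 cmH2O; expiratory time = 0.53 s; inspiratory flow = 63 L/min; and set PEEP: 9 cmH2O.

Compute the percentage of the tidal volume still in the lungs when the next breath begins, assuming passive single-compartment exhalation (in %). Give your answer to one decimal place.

Flow: 63 L/min ÷ 60 = 1.05 L/s.
R = (PIP − Pplat)/V̇ = (39.6 − 23.3) / 1.05 = 16.3/1.05 = 15.524 cmH2O·s/L.
C = Vt/(Pplat − PEEP) = 545.0 / (23.3 − 9) = 545.0/14.3 = 38.112 mL/cmH2O.
τ = R × C = 15.524 × 0.03811 L/cmH2O = 0.5916 s.
Fraction remaining at end-expiration = e^(−Te/τ) = e^(−0.53/0.5916) = 0.4082 → 40.82%.

40.8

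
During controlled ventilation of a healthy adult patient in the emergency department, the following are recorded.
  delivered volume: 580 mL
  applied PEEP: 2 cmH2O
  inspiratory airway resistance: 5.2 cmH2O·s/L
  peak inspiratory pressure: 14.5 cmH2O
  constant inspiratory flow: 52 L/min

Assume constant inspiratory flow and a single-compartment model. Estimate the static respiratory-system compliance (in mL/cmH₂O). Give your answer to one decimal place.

Flow: 52 L/min ÷ 60 = 0.8667 L/s.
Equation of motion (constant flow): PIP = Vt/C + R·V̇ + PEEP.
Vt/C = PIP − R·V̇ − PEEP = 14.5 − 5.2×0.8667 − 2 = 14.5 − 4.507 − 2 = 7.993 cmH2O.
C = Vt / 7.993 = 580 / 7.993 = 72.563 mL/cmH2O.

72.6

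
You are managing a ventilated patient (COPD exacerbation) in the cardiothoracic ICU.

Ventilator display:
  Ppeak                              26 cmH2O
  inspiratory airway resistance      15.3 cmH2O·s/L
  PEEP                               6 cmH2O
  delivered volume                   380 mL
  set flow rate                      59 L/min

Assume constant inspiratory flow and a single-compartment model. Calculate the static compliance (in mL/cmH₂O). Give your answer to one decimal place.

Flow: 59 L/min ÷ 60 = 0.9833 L/s.
Equation of motion (constant flow): PIP = Vt/C + R·V̇ + PEEP.
Vt/C = PIP − R·V̇ − PEEP = 26 − 15.3×0.9833 − 6 = 26 − 15.044 − 6 = 4.956 cmH2O.
C = Vt / 4.956 = 380 / 4.956 = 76.675 mL/cmH2O.

76.7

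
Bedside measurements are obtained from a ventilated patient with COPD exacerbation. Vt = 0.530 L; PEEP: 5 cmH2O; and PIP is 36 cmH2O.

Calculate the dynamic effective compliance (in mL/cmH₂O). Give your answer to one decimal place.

17.1

Dynamic compliance = Vt / (PIP − PEEP) = 530 / (36 − 5) = 530 / 31.0 = 17.097 mL/cmH2O.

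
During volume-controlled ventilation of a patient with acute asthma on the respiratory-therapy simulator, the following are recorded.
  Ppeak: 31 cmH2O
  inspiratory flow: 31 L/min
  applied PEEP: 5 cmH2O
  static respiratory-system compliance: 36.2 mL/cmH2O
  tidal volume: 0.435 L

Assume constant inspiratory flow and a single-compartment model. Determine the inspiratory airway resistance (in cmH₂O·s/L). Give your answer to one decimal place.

27.1

Flow: 31 L/min ÷ 60 = 0.5167 L/s.
Equation of motion (constant flow): PIP = Vt/C + R·V̇ + PEEP.
R·V̇ = PIP − Vt/C − PEEP = 31 − 435/36.2 − 5 = 31 − 12.017 − 5 = 13.983 cmH2O.
R = 13.983 / 0.5167 = 27.062 cmH2O·s/L.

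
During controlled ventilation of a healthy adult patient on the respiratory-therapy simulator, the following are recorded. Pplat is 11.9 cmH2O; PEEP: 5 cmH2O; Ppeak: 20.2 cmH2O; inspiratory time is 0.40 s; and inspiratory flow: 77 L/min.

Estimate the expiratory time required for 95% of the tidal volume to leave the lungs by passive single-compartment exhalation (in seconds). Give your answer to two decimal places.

Flow: 77 L/min ÷ 60 = 1.2833 L/s.
Vt = flow × Ti = 1.2833 L/s × 0.40 s × 1000 mL/L = 513.32 mL.
R = (PIP − Pplat)/V̇ = (20.2 − 11.9) / 1.2833 = 8.3/1.2833 = 6.468 cmH2O·s/L.
C = Vt/(Pplat − PEEP) = 513.32 / (11.9 − 5) = 513.32/6.9 = 74.394 mL/cmH2O.
τ = R × C = 6.468 × 0.07439 L/cmH2O = 0.4812 s.
t = −τ·ln(1 − 0.95) = −0.4812·ln(0.05) = 1.442 s.

1.44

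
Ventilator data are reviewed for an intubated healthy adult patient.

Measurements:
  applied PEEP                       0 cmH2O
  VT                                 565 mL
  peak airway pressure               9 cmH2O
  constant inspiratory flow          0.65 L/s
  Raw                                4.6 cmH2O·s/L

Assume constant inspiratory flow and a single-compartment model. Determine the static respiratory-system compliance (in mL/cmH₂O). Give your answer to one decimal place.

Equation of motion (constant flow): PIP = Vt/C + R·V̇ + PEEP.
Vt/C = PIP − R·V̇ − PEEP = 9 − 4.6×0.65 − 0 = 9 − 2.99 − 0 = 6.01 cmH2O.
C = Vt / 6.01 = 565 / 6.01 = 94.01 mL/cmH2O.

94.0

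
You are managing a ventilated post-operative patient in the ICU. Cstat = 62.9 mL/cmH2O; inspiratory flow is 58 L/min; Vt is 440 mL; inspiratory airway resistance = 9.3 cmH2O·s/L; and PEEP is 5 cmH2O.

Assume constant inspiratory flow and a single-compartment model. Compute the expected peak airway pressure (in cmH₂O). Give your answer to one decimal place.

21.0

Flow: 58 L/min ÷ 60 = 0.9667 L/s.
Equation of motion (constant flow): PIP = Vt/C + R·V̇ + PEEP.
PIP = 440/62.9 + 9.3×0.9667 + 5 = 6.995 + 8.99 + 5 = 20.985 cmH2O.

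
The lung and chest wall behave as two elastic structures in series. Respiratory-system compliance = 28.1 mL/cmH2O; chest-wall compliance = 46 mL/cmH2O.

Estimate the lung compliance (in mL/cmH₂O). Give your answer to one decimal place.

72.2

1/CL = 1/Crs − 1/Ccw.
1/CL = 1/28.1 − 1/46 = 0.01385.
CL = 72.202 mL/cmH2O.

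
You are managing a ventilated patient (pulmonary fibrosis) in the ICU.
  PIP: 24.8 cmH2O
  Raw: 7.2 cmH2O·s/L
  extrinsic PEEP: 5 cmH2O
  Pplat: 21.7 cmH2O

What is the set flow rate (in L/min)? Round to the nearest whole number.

flow = (PIP − Pplat) / Raw = (24.8 − 21.7) / 7.2 = 0.4306 L/s × 60 = 25.836 L/min.

26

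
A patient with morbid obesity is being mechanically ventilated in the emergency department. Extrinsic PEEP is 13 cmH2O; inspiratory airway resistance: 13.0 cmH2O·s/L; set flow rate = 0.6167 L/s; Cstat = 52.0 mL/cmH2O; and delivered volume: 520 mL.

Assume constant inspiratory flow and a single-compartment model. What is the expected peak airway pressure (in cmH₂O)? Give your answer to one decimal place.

Equation of motion (constant flow): PIP = Vt/C + R·V̇ + PEEP.
PIP = 520/52.0 + 13.0×0.6167 + 13 = 10.0 + 8.017 + 13 = 31.017 cmH2O.

31.0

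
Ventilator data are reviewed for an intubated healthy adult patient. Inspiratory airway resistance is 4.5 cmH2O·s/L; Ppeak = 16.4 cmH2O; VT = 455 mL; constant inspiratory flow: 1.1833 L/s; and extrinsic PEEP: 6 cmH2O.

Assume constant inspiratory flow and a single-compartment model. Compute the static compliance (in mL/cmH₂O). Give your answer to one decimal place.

Equation of motion (constant flow): PIP = Vt/C + R·V̇ + PEEP.
Vt/C = PIP − R·V̇ − PEEP = 16.4 − 4.5×1.1833 − 6 = 16.4 − 5.325 − 6 = 5.075 cmH2O.
C = Vt / 5.075 = 455 / 5.075 = 89.655 mL/cmH2O.

89.7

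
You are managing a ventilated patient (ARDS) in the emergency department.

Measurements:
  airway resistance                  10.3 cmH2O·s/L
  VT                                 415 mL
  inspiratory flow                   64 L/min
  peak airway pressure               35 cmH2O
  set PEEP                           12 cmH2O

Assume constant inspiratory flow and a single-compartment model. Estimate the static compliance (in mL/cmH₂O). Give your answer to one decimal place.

34.5

Flow: 64 L/min ÷ 60 = 1.0667 L/s.
Equation of motion (constant flow): PIP = Vt/C + R·V̇ + PEEP.
Vt/C = PIP − R·V̇ − PEEP = 35 − 10.3×1.0667 − 12 = 35 − 10.987 − 12 = 12.013 cmH2O.
C = Vt / 12.013 = 415 / 12.013 = 34.546 mL/cmH2O.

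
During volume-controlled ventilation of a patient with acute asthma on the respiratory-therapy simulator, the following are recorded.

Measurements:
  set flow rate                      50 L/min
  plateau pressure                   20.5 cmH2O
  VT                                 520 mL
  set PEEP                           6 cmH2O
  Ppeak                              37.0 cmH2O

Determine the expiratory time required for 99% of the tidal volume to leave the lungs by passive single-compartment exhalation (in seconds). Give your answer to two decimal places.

Flow: 50 L/min ÷ 60 = 0.8333 L/s.
R = (PIP − Pplat)/V̇ = (37.0 − 20.5) / 0.8333 = 16.5/0.8333 = 19.801 cmH2O·s/L.
C = Vt/(Pplat − PEEP) = 520.0 / (20.5 − 6) = 520.0/14.5 = 35.862 mL/cmH2O.
τ = R × C = 19.801 × 0.03586 L/cmH2O = 0.7101 s.
t = −τ·ln(1 − 0.99) = −0.7101·ln(0.01) = 3.27 s.

3.27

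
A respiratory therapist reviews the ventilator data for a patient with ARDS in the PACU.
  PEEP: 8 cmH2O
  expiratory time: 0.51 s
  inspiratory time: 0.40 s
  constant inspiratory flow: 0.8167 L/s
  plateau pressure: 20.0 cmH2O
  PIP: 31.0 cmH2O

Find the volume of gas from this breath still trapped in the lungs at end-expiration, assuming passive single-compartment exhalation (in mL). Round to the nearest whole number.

81

Vt = flow × Ti = 0.8167 L/s × 0.40 s × 1000 mL/L = 326.68 mL.
R = (PIP − Pplat)/V̇ = (31.0 − 20.0) / 0.8167 = 11.0/0.8167 = 13.469 cmH2O·s/L.
C = Vt/(Pplat − PEEP) = 326.68 / (20.0 − 8) = 326.68/12.0 = 27.223 mL/cmH2O.
τ = R × C = 13.469 × 0.02722 L/cmH2O = 0.3666 s.
Fraction remaining = e^(−Te/τ) = e^(−0.51/0.3666) = 0.2488.
Trapped volume = 326.68 × 0.2488 = 81.278 mL.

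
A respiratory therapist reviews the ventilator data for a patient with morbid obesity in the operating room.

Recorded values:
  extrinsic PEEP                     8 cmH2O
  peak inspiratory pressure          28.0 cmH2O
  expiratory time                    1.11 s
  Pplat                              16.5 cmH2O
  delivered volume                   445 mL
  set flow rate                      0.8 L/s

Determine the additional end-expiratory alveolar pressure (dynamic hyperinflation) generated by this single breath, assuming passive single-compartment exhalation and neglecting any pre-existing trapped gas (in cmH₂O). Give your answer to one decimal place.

R = (PIP − Pplat)/V̇ = (28.0 − 16.5) / 0.8 = 11.5/0.8 = 14.375 cmH2O·s/L.
C = Vt/(Pplat − PEEP) = 445.0 / (16.5 − 8) = 445.0/8.5 = 52.353 mL/cmH2O.
τ = R × C = 14.375 × 0.05235 L/cmH2O = 0.7525 s.
Fraction remaining = e^(−Te/τ) = e^(−1.11/0.7525) = 0.2288; trapped volume = 445.0 × 0.2288 = 101.82 mL.
Additional alveolar pressure from trapping ≈ V_trapped / C = 101.82 / 52.353 = 1.945 cmH2O.

1.9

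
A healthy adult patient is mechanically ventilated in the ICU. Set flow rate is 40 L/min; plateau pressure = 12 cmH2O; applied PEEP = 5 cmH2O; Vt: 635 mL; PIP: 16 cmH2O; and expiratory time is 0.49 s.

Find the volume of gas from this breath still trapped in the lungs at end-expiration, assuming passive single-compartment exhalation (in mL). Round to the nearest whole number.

258

Flow: 40 L/min ÷ 60 = 0.6667 L/s.
R = (PIP − Pplat)/V̇ = (16 − 12) / 0.6667 = 4.0/0.6667 = 6.0 cmH2O·s/L.
C = Vt/(Pplat − PEEP) = 635.0 / (12 − 5) = 635.0/7.0 = 90.714 mL/cmH2O.
τ = R × C = 6.0 × 0.09071 L/cmH2O = 0.5443 s.
Fraction remaining = e^(−Te/τ) = e^(−0.49/0.5443) = 0.4065.
Trapped volume = 635.0 × 0.4065 = 258.13 mL.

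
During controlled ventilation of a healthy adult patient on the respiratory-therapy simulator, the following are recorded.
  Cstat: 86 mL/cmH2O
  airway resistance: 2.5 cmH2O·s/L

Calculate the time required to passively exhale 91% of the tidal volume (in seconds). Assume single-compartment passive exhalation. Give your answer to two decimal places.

τ = R × C = 2.5 × 86 mL/cmH2O = 2.5 × 0.086 L/cmH2O = 0.215 s.
Exhaled fraction f = 1 − e^(−t/τ) → t = −τ·ln(1 − f) = −0.215·ln(0.09) = 0.5177 s.

0.52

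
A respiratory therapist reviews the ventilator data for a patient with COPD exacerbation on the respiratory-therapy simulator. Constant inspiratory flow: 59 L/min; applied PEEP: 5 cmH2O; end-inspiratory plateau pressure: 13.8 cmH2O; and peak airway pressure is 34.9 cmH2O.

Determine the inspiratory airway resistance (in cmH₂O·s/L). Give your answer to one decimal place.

Flow: 59 L/min ÷ 60 = 0.9833 L/s.
Raw = (PIP − Pplat) / flow = (34.9 − 13.8) / 0.9833 = 21.1 / 0.9833 = 21.458 cmH2O·s/L.

21.5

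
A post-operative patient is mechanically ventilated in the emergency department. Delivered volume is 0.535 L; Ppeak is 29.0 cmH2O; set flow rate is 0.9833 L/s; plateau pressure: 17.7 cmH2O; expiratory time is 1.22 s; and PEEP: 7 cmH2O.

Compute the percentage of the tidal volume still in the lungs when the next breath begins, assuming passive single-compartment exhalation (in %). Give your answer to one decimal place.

R = (PIP − Pplat)/V̇ = (29.0 − 17.7) / 0.9833 = 11.3/0.9833 = 11.492 cmH2O·s/L.
C = Vt/(Pplat − PEEP) = 535.0 / (17.7 − 7) = 535.0/10.7 = 50.0 mL/cmH2O.
τ = R × C = 11.492 × 0.05 L/cmH2O = 0.5746 s.
Fraction remaining at end-expiration = e^(−Te/τ) = e^(−1.22/0.5746) = 0.1196 → 11.96%.

12.0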